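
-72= -72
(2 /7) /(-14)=-1 /49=-0.02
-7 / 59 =-0.12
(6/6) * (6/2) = 3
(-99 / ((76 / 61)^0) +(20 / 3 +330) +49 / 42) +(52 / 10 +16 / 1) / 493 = 3532981 / 14790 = 238.88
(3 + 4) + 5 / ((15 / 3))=8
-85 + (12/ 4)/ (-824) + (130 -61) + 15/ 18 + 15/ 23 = -825443/ 56856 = -14.52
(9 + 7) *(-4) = -64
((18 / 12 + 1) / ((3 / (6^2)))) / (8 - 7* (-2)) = 1.36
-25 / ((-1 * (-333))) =-25 / 333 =-0.08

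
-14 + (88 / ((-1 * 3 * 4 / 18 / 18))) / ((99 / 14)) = -350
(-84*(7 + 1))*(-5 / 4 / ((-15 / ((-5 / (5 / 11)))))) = 616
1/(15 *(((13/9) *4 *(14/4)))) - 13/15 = -2357/2730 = -0.86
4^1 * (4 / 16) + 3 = 4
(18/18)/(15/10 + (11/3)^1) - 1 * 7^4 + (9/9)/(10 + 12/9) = -2530357/1054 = -2400.72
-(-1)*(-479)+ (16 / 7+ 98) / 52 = -6679 / 14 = -477.07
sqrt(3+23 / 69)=1.83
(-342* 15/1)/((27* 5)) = -38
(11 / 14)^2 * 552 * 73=1218954 / 49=24876.61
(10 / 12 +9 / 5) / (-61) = -79 / 1830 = -0.04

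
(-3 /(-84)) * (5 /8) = 5 /224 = 0.02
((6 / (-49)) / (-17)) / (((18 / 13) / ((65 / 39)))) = 65 / 7497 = 0.01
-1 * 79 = -79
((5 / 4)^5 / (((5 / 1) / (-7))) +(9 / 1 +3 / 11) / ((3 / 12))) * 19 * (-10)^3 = -877959125 / 1408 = -623550.51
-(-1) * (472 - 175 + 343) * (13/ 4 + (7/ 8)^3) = 10035/ 4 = 2508.75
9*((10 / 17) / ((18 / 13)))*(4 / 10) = 26 / 17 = 1.53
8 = 8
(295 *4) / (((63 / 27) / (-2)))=-7080 / 7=-1011.43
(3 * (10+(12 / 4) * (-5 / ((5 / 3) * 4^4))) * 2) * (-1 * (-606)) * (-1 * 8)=-2318859 / 8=-289857.38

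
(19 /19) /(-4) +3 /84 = -3 /14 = -0.21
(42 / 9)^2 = 196 / 9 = 21.78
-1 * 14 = -14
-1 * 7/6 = -7/6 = -1.17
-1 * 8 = -8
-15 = -15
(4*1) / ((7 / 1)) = 4 / 7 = 0.57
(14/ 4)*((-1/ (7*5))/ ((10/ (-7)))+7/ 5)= 497/ 100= 4.97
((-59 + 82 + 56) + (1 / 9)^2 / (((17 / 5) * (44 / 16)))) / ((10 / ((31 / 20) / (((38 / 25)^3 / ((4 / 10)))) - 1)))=-4005130651 / 615663840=-6.51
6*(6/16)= 9/4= 2.25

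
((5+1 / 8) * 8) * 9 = 369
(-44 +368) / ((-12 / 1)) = -27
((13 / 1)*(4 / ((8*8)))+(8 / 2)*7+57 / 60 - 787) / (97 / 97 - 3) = 60579 / 160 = 378.62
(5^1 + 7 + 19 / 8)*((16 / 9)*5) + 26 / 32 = 18517 / 144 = 128.59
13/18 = 0.72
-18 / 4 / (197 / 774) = -3483 / 197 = -17.68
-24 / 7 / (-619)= 24 / 4333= 0.01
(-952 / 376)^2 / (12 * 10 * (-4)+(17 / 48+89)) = -39984 / 2436527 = -0.02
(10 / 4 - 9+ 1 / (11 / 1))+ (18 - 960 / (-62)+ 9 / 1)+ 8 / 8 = 25285 / 682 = 37.07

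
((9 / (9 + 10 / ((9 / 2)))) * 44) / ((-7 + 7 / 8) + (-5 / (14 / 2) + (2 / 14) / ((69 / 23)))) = -85536 / 16463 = -5.20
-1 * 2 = -2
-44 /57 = -0.77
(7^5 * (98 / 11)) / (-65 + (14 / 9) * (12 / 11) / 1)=-4941258 / 2089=-2365.37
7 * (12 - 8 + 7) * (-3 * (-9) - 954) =-71379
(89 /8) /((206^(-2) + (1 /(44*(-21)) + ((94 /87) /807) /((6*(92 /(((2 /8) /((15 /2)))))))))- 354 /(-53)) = 280003969347694515 /168082586768200763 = 1.67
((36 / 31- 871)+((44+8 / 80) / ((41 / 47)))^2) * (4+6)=8785047899 / 521110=16858.34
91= 91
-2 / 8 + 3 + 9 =47 / 4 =11.75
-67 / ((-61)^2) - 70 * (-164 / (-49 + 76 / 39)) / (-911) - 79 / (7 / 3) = -292668562034 / 8708475839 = -33.61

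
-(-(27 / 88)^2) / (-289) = -729 / 2238016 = -0.00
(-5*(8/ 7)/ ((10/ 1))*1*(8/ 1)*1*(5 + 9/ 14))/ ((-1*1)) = 1264/ 49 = 25.80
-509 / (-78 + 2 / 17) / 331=8653 / 438244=0.02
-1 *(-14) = 14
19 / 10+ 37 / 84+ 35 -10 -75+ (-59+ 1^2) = -44377 / 420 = -105.66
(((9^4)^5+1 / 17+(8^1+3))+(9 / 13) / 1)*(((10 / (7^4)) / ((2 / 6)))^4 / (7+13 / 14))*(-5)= -196066999443764038447800000 / 1049211093697403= -186870879102.91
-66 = -66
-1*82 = -82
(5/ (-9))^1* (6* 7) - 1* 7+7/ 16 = -1435/ 48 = -29.90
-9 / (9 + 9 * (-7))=1 / 6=0.17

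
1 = 1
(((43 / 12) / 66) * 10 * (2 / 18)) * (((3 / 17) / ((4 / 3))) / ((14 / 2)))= 215 / 188496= 0.00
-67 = -67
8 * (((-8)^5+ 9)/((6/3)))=-131036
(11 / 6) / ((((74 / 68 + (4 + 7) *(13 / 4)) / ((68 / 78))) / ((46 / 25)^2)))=26907056 / 183178125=0.15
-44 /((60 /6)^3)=-11 /250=-0.04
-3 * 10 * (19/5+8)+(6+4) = -344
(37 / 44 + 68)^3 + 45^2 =27963090989 / 85184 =328266.94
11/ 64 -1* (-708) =45323/ 64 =708.17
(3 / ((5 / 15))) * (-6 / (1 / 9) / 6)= -81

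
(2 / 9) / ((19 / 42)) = 0.49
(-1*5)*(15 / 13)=-5.77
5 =5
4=4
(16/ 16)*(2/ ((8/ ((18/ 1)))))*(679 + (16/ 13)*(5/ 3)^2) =79843/ 26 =3070.88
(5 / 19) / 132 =5 / 2508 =0.00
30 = 30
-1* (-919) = 919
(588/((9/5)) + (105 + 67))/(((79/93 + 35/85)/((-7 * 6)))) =-16556232/997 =-16606.05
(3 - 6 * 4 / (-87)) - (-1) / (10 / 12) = 649 / 145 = 4.48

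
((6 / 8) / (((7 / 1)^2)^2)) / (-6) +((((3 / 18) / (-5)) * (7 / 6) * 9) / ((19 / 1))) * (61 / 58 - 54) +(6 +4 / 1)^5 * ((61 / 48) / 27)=10089591642451 / 2143180620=4707.77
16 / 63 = 0.25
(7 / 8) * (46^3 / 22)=85169 / 22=3871.32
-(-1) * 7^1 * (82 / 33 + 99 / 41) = 46403 / 1353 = 34.30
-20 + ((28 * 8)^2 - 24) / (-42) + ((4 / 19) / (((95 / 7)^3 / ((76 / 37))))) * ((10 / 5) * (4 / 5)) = -4044031183016 / 3330901875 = -1214.09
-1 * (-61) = 61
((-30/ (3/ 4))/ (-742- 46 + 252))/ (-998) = -5/ 66866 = -0.00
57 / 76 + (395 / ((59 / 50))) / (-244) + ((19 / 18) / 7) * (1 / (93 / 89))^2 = -0.48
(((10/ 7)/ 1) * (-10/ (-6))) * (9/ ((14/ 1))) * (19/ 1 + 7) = 1950/ 49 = 39.80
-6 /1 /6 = -1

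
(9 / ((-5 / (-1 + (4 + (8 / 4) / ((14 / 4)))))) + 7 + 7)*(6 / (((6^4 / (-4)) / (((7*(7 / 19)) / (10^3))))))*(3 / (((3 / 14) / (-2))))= 2597 / 256500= 0.01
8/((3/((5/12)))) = 10/9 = 1.11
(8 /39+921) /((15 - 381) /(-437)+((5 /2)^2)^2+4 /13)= 251201584 /10964163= 22.91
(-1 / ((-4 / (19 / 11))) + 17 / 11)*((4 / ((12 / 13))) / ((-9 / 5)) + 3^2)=2581 / 198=13.04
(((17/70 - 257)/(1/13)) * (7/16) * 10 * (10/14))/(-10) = 233649/224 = 1043.08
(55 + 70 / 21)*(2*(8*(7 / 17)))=19600 / 51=384.31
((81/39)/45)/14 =3/910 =0.00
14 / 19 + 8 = 166 / 19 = 8.74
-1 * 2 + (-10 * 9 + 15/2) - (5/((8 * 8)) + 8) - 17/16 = -5993/64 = -93.64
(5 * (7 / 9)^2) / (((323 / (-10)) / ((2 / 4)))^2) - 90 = -760552285 / 8450649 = -90.00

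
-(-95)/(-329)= -95/329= -0.29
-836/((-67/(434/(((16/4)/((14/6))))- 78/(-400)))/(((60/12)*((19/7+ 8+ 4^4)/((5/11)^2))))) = 7177416223571/351750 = 20404879.10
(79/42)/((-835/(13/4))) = -1027/140280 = -0.01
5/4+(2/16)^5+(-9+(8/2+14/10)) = -385019/163840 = -2.35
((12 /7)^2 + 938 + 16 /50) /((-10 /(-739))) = 426049019 /6125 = 69559.02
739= 739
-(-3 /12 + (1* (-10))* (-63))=-2519 /4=-629.75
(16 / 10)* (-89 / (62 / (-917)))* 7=2285164 / 155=14742.99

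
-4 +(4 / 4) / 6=-23 / 6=-3.83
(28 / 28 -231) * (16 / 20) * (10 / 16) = -115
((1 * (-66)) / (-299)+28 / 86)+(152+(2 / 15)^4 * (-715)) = 19828624184 / 130177125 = 152.32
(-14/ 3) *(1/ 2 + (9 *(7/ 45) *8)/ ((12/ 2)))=-497/ 45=-11.04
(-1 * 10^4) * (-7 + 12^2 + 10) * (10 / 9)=-4900000 / 3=-1633333.33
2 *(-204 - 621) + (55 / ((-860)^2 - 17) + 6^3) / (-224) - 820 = -409356232223 / 165666592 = -2470.96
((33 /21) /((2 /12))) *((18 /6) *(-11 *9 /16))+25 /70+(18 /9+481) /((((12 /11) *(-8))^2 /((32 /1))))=18995 /672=28.27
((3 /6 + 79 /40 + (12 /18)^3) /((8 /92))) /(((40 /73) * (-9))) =-5025247 /777600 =-6.46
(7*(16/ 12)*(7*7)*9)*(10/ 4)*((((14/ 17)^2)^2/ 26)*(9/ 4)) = 444713220/ 1085773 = 409.58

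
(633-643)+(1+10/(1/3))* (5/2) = 135/2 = 67.50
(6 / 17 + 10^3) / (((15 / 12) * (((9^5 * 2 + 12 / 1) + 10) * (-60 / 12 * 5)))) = -8503 / 31375625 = -0.00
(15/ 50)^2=0.09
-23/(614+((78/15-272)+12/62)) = -3565/53846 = -0.07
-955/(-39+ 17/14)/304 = 0.08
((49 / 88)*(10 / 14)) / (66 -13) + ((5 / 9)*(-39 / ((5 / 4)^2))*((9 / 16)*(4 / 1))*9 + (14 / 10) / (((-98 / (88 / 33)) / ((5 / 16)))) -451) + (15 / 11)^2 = -3932154761 / 5386920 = -729.94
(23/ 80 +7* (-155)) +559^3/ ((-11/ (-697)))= 9739981818493/ 880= 11068161157.38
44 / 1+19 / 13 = 591 / 13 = 45.46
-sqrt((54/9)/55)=-sqrt(330)/55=-0.33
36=36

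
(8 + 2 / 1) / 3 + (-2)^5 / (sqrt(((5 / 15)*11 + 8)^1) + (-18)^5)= 32*sqrt(105) / 10711401679837 + 107114560993954 / 32134205039511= 3.33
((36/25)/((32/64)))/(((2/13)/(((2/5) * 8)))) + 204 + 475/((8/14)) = 547577/500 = 1095.15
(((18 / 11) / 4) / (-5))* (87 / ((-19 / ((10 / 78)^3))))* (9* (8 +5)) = 6525 / 70642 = 0.09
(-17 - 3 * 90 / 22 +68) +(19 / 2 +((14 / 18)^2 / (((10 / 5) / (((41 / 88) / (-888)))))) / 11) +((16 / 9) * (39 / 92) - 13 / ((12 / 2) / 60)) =-259488841663 / 3202809984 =-81.02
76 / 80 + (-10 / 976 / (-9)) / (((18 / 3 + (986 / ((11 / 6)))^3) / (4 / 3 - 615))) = 1851244010609711 / 1948677915116880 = 0.95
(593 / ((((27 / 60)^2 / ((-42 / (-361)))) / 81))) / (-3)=-3320800 / 361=-9198.89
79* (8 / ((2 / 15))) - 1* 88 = 4652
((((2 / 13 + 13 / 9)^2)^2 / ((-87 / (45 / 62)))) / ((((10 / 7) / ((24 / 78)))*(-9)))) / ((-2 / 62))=-8559816727 / 211936643451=-0.04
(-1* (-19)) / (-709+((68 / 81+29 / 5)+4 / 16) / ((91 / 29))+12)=-2800980 / 102428071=-0.03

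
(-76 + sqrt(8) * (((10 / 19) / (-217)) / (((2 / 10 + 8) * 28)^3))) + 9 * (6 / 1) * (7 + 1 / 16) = 305.37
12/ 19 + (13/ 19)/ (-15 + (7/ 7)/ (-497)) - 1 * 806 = -6005167/ 7456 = -805.41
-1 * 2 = -2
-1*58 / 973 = -58 / 973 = -0.06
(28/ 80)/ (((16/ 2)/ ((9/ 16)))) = 63/ 2560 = 0.02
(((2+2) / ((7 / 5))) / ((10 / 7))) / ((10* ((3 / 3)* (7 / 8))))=8 / 35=0.23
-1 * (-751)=751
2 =2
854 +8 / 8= 855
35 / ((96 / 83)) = 2905 / 96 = 30.26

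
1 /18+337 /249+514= 770021 /1494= 515.41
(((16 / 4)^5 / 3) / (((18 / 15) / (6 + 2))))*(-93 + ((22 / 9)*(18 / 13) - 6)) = -25456640 / 117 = -217578.12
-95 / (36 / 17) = -1615 / 36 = -44.86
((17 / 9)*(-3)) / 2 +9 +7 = 79 / 6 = 13.17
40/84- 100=-2090/21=-99.52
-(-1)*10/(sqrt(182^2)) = 5/91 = 0.05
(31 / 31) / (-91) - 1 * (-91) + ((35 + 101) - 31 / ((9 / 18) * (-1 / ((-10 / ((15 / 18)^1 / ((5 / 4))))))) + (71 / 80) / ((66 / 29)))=-337595351 / 480480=-702.62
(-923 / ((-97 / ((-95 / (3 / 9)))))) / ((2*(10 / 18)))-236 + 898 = -345071 / 194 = -1778.72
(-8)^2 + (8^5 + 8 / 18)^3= 25650450944013952 / 729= 35185803764079.50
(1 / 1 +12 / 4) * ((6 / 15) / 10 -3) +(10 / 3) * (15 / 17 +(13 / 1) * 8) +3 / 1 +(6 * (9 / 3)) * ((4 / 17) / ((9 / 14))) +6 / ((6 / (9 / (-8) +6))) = 3592757 / 10200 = 352.23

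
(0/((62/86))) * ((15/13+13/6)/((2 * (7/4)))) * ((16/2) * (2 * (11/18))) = 0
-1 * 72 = -72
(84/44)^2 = 441/121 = 3.64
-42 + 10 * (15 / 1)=108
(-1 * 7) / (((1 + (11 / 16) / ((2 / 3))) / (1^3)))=-3.45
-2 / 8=-0.25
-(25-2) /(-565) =23 /565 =0.04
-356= -356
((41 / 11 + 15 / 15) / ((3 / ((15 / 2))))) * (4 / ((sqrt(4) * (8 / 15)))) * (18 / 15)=585 / 11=53.18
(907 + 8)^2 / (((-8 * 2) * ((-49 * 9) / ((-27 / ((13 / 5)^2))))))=-62791875 / 132496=-473.92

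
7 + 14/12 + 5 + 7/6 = 43/3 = 14.33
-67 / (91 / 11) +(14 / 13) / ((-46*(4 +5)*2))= -305167 / 37674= -8.10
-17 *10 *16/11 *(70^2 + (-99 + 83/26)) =-169876240/143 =-1187945.73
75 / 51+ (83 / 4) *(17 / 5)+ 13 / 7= 175829 / 2380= 73.88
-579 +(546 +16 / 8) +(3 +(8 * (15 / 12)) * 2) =-8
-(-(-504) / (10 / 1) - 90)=198 / 5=39.60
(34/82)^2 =289/1681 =0.17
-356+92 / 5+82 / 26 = -21739 / 65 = -334.45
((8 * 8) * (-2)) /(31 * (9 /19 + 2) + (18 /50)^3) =-9500000 /5694869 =-1.67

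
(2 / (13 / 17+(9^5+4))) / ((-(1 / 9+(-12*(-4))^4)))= -17 / 2664596625885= -0.00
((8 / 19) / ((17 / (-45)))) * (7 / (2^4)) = -315 / 646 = -0.49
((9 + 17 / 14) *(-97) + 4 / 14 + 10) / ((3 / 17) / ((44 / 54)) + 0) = -366707 / 81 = -4527.25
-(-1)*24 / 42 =4 / 7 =0.57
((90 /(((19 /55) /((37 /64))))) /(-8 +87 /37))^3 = -29225227377515625 /1541599428608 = -18957.73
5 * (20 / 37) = 100 / 37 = 2.70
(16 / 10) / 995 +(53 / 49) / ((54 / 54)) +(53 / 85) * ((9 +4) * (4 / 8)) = 42570473 / 8288350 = 5.14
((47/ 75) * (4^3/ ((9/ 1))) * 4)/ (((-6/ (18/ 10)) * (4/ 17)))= -25568/ 1125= -22.73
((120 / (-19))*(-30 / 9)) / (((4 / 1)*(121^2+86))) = 100 / 279813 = 0.00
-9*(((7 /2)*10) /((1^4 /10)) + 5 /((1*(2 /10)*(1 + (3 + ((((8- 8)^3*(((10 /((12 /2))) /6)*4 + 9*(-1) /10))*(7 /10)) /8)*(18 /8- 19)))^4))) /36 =-89625 /1024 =-87.52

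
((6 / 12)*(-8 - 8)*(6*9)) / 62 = -216 / 31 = -6.97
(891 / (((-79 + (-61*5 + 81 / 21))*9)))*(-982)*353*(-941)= -75350787666 / 887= -84950155.20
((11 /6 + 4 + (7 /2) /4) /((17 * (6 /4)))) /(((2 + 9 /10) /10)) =0.91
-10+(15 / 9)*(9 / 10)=-17 / 2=-8.50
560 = 560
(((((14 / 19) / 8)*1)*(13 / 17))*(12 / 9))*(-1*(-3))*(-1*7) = -637 / 323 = -1.97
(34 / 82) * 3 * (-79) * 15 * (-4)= 241740 / 41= 5896.10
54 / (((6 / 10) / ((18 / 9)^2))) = 360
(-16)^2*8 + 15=2063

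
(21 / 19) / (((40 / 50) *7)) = 15 / 76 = 0.20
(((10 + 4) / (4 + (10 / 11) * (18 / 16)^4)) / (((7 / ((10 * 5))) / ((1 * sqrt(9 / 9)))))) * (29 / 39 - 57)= -4942643200 / 4793763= -1031.06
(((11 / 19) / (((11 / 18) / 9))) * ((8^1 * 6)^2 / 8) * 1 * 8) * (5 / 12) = 155520 / 19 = 8185.26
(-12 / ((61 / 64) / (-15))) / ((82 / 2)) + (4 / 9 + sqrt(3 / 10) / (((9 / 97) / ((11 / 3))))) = 26.70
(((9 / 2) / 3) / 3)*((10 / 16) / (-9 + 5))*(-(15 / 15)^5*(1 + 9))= 25 / 32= 0.78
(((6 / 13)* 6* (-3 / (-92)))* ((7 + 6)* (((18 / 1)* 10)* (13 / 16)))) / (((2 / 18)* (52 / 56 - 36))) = -995085 / 22586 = -44.06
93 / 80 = 1.16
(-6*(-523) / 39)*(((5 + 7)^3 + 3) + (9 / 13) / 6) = 23539707 / 169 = 139288.21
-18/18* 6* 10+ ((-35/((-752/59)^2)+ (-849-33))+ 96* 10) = 10057237/565504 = 17.78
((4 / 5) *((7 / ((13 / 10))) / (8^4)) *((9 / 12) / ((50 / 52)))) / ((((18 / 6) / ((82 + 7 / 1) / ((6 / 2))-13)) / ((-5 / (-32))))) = 35 / 49152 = 0.00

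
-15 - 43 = -58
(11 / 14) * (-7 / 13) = -11 / 26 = -0.42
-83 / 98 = -0.85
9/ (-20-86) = -9/ 106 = -0.08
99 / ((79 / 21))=2079 / 79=26.32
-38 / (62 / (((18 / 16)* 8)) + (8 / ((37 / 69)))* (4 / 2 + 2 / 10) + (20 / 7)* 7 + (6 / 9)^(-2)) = -0.61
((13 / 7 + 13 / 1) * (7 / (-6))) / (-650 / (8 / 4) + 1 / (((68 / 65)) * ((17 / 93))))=4624 / 85305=0.05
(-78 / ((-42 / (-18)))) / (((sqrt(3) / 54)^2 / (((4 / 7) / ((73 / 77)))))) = -19584.56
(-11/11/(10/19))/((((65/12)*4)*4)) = -57/2600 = -0.02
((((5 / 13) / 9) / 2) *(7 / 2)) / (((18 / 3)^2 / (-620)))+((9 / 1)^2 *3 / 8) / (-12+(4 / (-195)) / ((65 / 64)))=-4896328925 / 1283446944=-3.81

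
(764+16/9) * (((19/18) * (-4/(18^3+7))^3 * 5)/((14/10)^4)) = -13094800000/38716189304155839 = -0.00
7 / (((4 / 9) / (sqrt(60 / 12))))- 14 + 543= 63 * sqrt(5) / 4 + 529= 564.22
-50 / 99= -0.51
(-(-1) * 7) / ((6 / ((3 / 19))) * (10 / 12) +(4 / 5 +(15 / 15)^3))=105 / 502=0.21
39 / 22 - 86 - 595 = -14943 / 22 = -679.23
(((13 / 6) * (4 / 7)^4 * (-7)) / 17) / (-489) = 0.00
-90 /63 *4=-40 /7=-5.71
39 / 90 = 13 / 30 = 0.43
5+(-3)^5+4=-234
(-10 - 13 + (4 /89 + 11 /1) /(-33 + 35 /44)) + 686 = 83569667 /126113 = 662.66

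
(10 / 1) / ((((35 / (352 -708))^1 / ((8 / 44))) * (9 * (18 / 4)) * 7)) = -2848 / 43659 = -0.07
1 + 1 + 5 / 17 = 39 / 17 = 2.29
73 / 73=1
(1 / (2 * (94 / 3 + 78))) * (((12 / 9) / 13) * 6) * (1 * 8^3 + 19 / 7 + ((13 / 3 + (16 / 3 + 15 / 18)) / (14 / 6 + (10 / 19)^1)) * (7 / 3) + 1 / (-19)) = 1.47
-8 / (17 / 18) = -144 / 17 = -8.47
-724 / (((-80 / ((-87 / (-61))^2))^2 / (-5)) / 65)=134802807633 / 886133824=152.12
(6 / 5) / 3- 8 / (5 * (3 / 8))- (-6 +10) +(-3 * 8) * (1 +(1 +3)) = -127.87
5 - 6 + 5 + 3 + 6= 13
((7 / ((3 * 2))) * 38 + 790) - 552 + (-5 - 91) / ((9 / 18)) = 271 / 3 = 90.33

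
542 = 542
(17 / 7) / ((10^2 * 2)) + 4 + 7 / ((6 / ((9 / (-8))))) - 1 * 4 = -3641 / 2800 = -1.30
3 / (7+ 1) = 3 / 8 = 0.38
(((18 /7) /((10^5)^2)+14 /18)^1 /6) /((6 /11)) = 2695000000891 /11340000000000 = 0.24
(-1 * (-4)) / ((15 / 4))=16 / 15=1.07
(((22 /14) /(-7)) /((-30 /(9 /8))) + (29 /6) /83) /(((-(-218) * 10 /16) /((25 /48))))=65057 /255342528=0.00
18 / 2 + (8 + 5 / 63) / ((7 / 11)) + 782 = 354430 / 441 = 803.70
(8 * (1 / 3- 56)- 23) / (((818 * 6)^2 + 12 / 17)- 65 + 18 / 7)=-167195 / 8599559613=-0.00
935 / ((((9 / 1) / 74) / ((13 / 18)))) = 449735 / 81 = 5552.28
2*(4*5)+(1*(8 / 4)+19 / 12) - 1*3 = 487 / 12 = 40.58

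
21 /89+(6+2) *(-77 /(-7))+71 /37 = 296880 /3293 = 90.15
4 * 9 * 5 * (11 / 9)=220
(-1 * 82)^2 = 6724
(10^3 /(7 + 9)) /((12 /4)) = 125 /6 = 20.83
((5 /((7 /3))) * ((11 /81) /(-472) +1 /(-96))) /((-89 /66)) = 90035 /5293008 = 0.02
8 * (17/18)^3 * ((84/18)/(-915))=-68782/2001105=-0.03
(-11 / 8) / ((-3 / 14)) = 77 / 12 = 6.42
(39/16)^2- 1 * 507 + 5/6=-384173/768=-500.23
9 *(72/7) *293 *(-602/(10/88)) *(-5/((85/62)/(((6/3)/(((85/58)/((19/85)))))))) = 98174123739648/614125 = 159860164.85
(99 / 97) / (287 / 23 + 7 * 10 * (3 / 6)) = 759 / 35308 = 0.02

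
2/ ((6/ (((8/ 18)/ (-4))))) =-1/ 27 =-0.04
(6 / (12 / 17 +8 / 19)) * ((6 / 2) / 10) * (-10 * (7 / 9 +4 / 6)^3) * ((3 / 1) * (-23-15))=1037153 / 189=5487.58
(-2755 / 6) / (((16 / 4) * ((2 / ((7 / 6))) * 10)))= -3857 / 576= -6.70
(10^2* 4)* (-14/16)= -350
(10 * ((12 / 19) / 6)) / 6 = 0.18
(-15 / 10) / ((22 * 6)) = -1 / 88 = -0.01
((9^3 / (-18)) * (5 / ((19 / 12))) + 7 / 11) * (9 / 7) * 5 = -1196865 / 1463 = -818.09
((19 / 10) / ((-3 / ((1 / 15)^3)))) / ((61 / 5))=-19 / 1235250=-0.00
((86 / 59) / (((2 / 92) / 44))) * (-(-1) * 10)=1740640 / 59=29502.37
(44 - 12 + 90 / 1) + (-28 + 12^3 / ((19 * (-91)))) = 160798 / 1729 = 93.00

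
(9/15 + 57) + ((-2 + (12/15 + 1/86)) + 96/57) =474643/8170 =58.10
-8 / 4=-2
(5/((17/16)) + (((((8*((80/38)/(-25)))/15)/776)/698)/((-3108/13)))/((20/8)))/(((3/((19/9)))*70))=7496577585221/158463840661875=0.05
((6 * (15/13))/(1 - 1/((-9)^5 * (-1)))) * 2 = 2657205/191906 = 13.85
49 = 49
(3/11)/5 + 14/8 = 397/220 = 1.80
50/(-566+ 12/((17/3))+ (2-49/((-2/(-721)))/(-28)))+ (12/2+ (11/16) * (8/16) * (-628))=-15699657/75064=-209.15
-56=-56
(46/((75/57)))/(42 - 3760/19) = -8303/37025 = -0.22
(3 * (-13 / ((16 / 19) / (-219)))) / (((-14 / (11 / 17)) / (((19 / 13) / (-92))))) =2608947 / 350336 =7.45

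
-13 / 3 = -4.33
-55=-55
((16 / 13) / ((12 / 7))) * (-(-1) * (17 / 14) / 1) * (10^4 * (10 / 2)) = 1700000 / 39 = 43589.74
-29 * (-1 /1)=29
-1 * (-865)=865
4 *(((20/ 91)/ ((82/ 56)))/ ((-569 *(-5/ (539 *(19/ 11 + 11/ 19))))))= 1511552/ 5762263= 0.26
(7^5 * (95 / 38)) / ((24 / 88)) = 154064.17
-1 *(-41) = 41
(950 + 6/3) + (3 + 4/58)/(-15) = 414031/435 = 951.80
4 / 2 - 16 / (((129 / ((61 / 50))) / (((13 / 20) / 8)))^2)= 133127371151 / 66564000000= 2.00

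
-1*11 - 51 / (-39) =-126 / 13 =-9.69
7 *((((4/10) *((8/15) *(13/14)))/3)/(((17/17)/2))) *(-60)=-55.47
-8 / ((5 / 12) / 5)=-96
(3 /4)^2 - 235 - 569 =-12855 /16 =-803.44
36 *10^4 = 360000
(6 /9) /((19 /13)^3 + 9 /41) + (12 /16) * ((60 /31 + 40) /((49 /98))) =883193987 /13996128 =63.10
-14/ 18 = -7/ 9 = -0.78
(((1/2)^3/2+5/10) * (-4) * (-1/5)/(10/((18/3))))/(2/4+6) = 27/650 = 0.04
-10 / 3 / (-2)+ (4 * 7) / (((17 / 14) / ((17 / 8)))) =152 / 3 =50.67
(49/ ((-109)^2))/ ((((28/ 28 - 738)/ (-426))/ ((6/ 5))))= 125244/ 43781485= 0.00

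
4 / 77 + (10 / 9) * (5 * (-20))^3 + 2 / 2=-1111110.06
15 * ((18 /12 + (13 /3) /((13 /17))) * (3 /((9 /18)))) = 645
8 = 8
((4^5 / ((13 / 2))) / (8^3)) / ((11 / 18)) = 72 / 143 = 0.50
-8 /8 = -1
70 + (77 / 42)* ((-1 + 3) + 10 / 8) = 1823 / 24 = 75.96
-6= -6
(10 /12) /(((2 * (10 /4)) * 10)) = 1 /60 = 0.02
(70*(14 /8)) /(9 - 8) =245 /2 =122.50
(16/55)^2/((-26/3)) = -384/39325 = -0.01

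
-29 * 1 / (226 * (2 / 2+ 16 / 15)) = -435 / 7006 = -0.06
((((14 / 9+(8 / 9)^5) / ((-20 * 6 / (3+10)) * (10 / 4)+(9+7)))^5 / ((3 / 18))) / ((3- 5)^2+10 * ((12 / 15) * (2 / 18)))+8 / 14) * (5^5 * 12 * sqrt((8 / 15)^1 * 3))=299671250225883636004461075195471875 * sqrt(10) / 35139664391128859322545367750552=26967.92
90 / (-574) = -45 / 287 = -0.16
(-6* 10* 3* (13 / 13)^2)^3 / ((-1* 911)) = 5832000 / 911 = 6401.76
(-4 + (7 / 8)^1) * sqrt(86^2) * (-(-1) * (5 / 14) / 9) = -5375 / 504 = -10.66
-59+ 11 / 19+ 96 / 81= -29362 / 513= -57.24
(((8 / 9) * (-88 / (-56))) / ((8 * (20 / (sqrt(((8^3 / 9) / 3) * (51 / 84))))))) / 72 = 11 * sqrt(714) / 714420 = 0.00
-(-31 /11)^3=29791 /1331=22.38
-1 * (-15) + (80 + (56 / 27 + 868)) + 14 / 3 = 26183 / 27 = 969.74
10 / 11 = 0.91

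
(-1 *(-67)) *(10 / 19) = 670 / 19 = 35.26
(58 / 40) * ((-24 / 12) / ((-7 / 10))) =29 / 7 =4.14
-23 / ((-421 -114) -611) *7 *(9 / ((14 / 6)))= 207 / 382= 0.54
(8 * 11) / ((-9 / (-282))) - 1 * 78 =8038 / 3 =2679.33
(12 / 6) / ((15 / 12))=8 / 5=1.60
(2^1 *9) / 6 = 3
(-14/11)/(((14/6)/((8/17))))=-48/187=-0.26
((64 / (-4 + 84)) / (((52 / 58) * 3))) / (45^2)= 58 / 394875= 0.00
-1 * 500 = -500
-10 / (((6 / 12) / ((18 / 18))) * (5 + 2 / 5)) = -3.70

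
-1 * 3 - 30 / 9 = -19 / 3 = -6.33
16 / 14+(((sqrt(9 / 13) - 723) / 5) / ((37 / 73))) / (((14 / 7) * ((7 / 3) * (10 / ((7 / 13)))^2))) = 4599 * sqrt(13) / 81289000+42265487 / 43771000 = 0.97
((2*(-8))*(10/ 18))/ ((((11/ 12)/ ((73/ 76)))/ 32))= -186880/ 627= -298.05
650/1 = 650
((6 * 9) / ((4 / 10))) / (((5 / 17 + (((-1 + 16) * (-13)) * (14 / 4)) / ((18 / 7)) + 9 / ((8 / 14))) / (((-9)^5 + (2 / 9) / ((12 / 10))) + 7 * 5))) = 406310115 / 12718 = 31947.64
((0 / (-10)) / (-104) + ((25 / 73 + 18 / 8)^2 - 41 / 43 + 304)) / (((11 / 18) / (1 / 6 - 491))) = -248799.54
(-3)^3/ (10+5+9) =-9/ 8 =-1.12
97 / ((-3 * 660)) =-0.05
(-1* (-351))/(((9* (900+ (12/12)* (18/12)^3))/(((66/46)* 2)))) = 208/1679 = 0.12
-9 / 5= -1.80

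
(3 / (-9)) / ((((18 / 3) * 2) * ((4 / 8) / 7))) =-0.39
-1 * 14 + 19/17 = -219/17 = -12.88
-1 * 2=-2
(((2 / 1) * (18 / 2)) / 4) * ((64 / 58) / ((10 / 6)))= 432 / 145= 2.98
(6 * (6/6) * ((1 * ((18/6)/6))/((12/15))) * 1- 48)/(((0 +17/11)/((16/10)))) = -3894/85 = -45.81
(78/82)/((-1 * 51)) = -13/697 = -0.02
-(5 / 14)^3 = -125 / 2744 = -0.05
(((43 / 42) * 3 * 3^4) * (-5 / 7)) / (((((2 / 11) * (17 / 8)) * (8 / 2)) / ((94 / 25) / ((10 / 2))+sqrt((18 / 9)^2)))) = -6589836 / 20825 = -316.44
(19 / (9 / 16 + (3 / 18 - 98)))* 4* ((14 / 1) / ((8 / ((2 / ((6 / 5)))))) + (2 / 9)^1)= -34352 / 14007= -2.45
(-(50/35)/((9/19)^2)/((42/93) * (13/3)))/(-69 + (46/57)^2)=0.05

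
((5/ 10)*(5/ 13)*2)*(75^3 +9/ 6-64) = 4218125/ 26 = 162235.58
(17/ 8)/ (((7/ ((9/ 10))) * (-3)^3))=-17/ 1680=-0.01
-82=-82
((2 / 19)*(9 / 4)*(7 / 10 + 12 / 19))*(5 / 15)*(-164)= -31119 / 1805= -17.24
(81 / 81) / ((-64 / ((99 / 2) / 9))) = -11 / 128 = -0.09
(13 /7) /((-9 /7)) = -13 /9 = -1.44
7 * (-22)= -154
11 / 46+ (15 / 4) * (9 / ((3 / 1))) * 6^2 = 18641 / 46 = 405.24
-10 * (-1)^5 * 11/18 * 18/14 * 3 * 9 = 1485/7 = 212.14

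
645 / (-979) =-645 / 979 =-0.66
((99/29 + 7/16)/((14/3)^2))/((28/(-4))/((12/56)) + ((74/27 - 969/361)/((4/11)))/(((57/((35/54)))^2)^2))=-46284854878698438339/8549696874377455934557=-0.01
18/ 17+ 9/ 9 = 35/ 17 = 2.06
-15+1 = -14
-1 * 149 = -149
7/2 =3.50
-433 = -433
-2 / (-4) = 1 / 2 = 0.50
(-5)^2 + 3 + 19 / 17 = 495 / 17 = 29.12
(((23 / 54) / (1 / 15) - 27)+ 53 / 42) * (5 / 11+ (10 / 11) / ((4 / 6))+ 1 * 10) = -158470 / 693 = -228.67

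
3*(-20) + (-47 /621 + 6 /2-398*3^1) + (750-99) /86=-66410677 /53406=-1243.51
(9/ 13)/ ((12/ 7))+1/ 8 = 55/ 104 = 0.53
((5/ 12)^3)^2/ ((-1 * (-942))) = 15625/ 2812796928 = 0.00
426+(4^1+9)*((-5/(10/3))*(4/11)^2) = 51234/121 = 423.42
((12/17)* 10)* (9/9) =120/17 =7.06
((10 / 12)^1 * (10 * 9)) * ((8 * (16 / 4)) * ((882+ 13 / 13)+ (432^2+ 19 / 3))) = 450032000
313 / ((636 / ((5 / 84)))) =1565 / 53424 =0.03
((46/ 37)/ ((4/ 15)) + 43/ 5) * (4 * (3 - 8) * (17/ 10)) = -83419/ 185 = -450.91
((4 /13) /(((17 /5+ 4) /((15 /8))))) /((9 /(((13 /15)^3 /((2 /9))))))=169 /6660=0.03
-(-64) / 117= 64 / 117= 0.55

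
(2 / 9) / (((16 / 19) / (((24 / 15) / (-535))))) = -19 / 24075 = -0.00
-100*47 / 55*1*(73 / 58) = -34310 / 319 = -107.55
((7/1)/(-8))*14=-49/4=-12.25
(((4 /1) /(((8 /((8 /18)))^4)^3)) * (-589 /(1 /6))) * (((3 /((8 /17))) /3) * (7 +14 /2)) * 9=-70091 /21422803359744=-0.00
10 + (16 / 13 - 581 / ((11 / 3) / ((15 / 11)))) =-322219 / 1573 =-204.84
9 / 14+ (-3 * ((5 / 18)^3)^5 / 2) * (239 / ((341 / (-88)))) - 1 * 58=-6997671818359648994699 / 122001751147967373312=-57.36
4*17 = 68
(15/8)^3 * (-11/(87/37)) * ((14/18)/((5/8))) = -71225/1856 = -38.38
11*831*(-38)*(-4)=1389432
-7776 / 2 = -3888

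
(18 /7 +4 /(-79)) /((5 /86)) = 43.36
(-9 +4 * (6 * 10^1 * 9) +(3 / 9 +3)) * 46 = 297298 / 3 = 99099.33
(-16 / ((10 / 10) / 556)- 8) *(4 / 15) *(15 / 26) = -17808 / 13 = -1369.85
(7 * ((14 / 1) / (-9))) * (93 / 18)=-1519 / 27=-56.26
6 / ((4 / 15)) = 45 / 2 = 22.50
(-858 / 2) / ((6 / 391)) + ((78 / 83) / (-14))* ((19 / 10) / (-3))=-27956.46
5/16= 0.31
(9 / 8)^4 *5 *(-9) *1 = -295245 / 4096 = -72.08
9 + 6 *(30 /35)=99 /7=14.14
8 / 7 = 1.14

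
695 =695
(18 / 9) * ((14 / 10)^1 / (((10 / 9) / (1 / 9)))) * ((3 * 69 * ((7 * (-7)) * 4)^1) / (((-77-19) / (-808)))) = -2390367 / 25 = -95614.68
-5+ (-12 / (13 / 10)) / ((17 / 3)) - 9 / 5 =-9314 / 1105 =-8.43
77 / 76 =1.01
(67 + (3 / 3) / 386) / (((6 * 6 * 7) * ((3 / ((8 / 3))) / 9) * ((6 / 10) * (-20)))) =-8621 / 48636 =-0.18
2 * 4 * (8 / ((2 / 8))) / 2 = 128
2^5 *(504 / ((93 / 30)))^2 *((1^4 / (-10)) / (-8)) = 10160640 / 961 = 10572.99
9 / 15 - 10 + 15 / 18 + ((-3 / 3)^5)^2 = -227 / 30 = -7.57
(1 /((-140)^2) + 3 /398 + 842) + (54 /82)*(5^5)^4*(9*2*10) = 1807779693603650275822359 /159916400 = 11304529701792000.54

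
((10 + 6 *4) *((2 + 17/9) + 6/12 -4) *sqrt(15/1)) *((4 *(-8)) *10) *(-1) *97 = 3693760 *sqrt(15)/9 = 1589541.22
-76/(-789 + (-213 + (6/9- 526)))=114/2291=0.05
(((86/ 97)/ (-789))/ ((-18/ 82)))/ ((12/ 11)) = 0.00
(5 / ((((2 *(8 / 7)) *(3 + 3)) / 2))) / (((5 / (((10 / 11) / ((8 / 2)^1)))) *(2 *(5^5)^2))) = 7 / 4125000000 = 0.00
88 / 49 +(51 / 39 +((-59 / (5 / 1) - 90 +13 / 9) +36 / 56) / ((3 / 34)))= -96914098 / 85995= -1126.97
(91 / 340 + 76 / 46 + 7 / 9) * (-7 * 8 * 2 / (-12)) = 1328999 / 52785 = 25.18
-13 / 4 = -3.25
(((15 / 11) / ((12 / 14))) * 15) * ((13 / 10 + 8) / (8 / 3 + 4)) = 5859 / 176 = 33.29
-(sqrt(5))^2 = -5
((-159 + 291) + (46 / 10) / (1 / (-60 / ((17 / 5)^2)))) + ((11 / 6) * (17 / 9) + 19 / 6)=895427 / 7803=114.75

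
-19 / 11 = -1.73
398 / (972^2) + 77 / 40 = 1.93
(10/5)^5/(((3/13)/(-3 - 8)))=-4576/3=-1525.33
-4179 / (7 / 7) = -4179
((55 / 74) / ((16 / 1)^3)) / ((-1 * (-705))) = 11 / 42737664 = 0.00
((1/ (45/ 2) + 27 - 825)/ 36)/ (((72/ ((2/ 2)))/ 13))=-116701/ 29160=-4.00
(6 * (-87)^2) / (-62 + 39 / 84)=-1271592 / 1723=-738.01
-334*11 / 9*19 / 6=-1292.70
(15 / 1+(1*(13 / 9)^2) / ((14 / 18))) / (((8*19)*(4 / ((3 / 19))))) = 557 / 121296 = 0.00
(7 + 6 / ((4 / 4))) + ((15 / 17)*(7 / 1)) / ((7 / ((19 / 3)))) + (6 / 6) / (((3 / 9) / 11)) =877 / 17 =51.59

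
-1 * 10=-10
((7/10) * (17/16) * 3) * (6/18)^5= 0.01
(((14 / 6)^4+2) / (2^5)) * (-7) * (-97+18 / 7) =1694143 / 2592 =653.60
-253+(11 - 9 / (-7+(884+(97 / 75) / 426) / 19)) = -5812143824 / 23994547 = -242.23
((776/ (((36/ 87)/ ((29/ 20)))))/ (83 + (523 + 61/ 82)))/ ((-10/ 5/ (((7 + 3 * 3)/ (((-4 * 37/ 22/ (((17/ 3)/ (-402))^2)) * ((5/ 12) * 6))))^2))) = -0.00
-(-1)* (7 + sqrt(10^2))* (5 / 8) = 85 / 8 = 10.62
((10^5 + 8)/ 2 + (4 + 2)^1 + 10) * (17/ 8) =212585/ 2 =106292.50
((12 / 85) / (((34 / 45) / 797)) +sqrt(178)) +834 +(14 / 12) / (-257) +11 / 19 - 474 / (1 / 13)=-43847035111 / 8467122 +sqrt(178)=-5165.16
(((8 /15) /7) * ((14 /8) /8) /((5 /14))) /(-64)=-7 /9600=-0.00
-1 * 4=-4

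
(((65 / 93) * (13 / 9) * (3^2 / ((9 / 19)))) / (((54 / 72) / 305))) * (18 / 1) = 39174200 / 279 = 140409.32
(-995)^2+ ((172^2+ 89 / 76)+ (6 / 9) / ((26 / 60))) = 1007376369 / 988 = 1019611.71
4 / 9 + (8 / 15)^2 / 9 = 964 / 2025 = 0.48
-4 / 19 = -0.21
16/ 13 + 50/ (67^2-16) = 1.24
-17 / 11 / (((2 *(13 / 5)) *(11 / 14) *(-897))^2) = -20825 / 180987943851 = -0.00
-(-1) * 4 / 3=4 / 3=1.33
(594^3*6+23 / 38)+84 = 47785288367 / 38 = 1257507588.61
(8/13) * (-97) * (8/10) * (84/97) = -2688/65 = -41.35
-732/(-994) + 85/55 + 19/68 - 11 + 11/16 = -7.75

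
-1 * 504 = -504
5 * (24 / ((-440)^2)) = 3 / 4840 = 0.00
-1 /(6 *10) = -1 /60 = -0.02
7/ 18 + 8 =151/ 18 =8.39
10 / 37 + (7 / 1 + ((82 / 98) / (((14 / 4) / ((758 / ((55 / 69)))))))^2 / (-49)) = -675868413271027 / 645225351925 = -1047.49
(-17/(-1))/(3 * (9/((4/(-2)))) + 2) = -1.48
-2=-2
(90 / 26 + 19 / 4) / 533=427 / 27716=0.02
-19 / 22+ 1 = 3 / 22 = 0.14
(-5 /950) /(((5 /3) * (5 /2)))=-3 /2375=-0.00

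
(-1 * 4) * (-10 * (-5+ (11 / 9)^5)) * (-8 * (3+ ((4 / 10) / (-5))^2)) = 16137633664 / 7381125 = 2186.34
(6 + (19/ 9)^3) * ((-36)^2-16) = 14378240/ 729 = 19723.24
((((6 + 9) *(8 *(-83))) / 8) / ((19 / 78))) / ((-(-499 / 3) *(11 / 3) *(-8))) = 436995 / 417164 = 1.05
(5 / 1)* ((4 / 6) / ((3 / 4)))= 40 / 9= 4.44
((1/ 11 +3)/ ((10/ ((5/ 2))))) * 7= 119/ 22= 5.41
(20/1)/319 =0.06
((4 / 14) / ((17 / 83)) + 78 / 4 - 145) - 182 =-72853 / 238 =-306.11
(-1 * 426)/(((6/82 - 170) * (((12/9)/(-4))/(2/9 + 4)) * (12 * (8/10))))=-276545/83604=-3.31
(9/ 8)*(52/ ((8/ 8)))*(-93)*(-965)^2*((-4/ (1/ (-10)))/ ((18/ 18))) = -202653184500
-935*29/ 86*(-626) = 8486995/ 43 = 197371.98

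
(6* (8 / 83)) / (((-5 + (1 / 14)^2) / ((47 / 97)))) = -442176 / 7881929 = -0.06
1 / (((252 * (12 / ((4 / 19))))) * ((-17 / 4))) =-1 / 61047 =-0.00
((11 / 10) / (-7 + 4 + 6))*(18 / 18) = 11 / 30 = 0.37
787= 787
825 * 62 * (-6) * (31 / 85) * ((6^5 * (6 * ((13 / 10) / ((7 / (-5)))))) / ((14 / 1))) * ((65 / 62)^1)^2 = 317119374000 / 833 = 380695527.01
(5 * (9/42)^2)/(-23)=-45/4508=-0.01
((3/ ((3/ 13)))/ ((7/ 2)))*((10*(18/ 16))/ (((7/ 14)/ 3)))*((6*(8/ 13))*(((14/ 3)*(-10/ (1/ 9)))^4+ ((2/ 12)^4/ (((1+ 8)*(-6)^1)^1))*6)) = 1814741107199995/ 63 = 28805414399999.92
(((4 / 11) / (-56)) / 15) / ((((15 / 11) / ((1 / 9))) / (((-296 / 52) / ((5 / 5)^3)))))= 37 / 184275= 0.00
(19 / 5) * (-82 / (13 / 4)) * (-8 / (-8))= -6232 / 65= -95.88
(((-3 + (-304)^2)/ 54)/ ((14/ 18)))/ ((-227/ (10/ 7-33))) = 306.02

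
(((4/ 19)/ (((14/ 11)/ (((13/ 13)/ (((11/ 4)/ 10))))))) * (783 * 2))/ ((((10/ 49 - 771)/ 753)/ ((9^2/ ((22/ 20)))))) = -534884212800/ 7893721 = -67760.72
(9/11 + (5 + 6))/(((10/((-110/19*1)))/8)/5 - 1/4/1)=-5200/129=-40.31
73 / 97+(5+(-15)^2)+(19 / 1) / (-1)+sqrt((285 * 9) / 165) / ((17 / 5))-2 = 15 * sqrt(209) / 187+20346 / 97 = 210.91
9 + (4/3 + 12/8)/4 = 233/24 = 9.71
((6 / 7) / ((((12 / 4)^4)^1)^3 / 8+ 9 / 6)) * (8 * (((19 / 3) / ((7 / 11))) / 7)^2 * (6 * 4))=44729344 / 8932130571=0.01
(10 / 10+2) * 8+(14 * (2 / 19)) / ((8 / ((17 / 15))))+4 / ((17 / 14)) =266503 / 9690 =27.50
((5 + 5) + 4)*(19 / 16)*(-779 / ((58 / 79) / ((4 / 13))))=-5427.69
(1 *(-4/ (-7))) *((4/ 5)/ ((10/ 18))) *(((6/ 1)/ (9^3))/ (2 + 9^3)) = 32/ 3453975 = 0.00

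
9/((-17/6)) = -54/17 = -3.18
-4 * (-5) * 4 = 80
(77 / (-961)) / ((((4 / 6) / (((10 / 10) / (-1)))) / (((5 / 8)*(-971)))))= -1121505 / 15376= -72.94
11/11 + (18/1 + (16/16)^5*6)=25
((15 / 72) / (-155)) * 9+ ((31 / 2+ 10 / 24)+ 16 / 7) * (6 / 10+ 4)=2180039 / 26040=83.72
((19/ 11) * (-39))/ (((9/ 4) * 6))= -4.99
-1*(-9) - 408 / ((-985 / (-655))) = -51675 / 197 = -262.31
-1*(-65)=65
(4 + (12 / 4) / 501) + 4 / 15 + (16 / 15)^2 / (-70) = 5597699 / 1315125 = 4.26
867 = 867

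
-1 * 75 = -75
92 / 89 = 1.03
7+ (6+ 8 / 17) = 229 / 17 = 13.47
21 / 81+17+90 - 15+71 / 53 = 133940 / 1431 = 93.60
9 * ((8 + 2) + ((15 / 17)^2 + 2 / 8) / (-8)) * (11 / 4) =9037809 / 36992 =244.32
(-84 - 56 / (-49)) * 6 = -3480 / 7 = -497.14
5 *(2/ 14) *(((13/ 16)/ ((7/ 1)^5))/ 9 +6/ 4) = 18151625/ 16941456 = 1.07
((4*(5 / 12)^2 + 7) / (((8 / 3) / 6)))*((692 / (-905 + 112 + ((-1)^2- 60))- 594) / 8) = -35094515 / 27264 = -1287.21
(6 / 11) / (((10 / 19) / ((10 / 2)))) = 57 / 11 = 5.18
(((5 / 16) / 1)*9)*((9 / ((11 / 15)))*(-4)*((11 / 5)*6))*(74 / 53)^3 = -738520740 / 148877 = -4960.61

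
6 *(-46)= -276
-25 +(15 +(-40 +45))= -5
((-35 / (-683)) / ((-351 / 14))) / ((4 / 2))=-245 / 239733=-0.00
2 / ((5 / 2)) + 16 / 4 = 24 / 5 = 4.80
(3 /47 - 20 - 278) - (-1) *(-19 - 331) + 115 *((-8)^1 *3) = -160173 /47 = -3407.94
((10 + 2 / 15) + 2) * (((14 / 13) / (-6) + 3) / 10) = 154 / 45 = 3.42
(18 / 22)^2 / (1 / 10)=810 / 121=6.69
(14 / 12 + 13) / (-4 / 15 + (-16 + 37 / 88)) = -18700 / 20917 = -0.89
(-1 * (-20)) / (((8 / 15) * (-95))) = -0.39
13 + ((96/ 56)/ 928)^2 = 13.00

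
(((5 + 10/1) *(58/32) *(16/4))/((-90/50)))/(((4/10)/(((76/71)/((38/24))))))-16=-8386/71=-118.11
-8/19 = -0.42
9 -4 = 5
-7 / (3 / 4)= -28 / 3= -9.33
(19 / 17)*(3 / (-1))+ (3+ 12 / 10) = 72 / 85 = 0.85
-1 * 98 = -98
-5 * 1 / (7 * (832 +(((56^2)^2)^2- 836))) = -5 / 677021181018084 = -0.00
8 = 8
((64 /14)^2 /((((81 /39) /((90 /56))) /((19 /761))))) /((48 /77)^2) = 149435 /143829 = 1.04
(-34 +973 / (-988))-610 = -644.98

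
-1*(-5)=5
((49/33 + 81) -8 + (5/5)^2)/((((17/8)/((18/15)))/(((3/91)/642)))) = 19928/9104095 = 0.00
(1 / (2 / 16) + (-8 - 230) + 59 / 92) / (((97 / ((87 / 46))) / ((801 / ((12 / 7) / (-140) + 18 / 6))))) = -120088006605 / 100162976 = -1198.93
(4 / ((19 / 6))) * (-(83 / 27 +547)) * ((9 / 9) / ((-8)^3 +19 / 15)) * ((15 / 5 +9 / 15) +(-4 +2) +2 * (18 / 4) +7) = 222464 / 9291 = 23.94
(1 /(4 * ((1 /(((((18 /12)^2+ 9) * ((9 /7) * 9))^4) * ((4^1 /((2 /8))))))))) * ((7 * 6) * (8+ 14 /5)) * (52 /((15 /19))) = 47088064469794725 /1372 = 34320746698101.11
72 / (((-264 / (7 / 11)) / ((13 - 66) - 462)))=10815 / 121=89.38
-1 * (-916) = 916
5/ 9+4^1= 41/ 9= 4.56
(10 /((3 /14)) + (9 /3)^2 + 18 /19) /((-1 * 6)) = -3227 /342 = -9.44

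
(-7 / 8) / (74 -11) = -1 / 72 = -0.01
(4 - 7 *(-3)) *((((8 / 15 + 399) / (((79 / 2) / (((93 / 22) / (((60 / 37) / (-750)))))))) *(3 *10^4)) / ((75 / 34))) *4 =-23371501400000 / 869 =-26894708170.31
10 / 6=5 / 3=1.67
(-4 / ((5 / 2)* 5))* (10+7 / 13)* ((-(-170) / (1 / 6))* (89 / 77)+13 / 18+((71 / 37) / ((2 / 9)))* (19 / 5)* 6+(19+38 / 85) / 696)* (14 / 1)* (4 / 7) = -26306299257848 / 708332625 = -37138.34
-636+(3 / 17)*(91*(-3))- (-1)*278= -6905 / 17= -406.18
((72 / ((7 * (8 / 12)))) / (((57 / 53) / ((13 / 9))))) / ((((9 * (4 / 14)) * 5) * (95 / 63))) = 9646 / 9025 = 1.07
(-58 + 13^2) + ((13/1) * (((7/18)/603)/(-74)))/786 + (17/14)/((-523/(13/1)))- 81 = 69267242795141/2311233437016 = 29.97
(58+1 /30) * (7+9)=13928 /15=928.53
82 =82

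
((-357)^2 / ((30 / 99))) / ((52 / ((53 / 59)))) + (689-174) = 238708501 / 30680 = 7780.59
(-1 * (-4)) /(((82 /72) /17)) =2448 /41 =59.71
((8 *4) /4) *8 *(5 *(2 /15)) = 42.67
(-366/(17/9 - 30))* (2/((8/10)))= 8235/253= 32.55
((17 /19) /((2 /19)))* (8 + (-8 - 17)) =-289 /2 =-144.50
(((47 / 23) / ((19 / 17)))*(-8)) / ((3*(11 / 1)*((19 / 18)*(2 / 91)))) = -1745016 / 91333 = -19.11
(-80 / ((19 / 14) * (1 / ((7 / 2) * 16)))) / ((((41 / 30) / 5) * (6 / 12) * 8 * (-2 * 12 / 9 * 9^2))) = 13.98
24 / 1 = 24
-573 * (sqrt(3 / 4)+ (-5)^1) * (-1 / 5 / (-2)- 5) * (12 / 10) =-13928.35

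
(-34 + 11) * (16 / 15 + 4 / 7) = -3956 / 105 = -37.68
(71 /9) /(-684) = -71 /6156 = -0.01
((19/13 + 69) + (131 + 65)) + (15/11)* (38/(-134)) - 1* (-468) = 7033171/9581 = 734.07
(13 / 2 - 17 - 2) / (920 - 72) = -25 / 1696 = -0.01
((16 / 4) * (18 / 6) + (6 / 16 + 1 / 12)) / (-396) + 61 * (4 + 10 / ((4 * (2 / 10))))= 9565477 / 9504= 1006.47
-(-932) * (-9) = -8388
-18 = -18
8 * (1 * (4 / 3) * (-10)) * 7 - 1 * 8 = -2264 / 3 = -754.67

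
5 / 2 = 2.50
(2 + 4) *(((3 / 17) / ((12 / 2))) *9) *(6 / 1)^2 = 57.18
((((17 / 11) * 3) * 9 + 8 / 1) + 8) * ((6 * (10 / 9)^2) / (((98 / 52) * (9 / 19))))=62738000 / 130977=479.00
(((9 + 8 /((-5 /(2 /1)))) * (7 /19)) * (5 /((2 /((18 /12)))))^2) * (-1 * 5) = -45675 /304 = -150.25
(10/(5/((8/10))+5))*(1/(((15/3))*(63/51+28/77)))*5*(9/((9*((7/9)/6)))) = 8976/2093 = 4.29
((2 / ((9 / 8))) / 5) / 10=8 / 225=0.04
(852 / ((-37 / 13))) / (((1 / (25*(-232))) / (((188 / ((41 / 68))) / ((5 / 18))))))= 2956515793920 / 1517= 1948922738.25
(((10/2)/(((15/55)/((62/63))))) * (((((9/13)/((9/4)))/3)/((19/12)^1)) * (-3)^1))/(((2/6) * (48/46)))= -10.08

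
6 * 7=42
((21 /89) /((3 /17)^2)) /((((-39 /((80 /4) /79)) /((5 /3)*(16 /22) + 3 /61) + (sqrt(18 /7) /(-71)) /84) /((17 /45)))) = -416170485950899195516 /17757958031357068633839 + 2203720898887340*sqrt(14) /159821622282213617704551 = -0.02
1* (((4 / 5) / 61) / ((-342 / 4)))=-8 / 52155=-0.00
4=4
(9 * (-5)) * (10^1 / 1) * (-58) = 26100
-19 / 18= -1.06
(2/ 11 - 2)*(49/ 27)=-980/ 297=-3.30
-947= -947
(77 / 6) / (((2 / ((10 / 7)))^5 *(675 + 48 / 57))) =653125 / 184987446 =0.00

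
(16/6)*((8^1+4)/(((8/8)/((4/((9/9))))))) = 128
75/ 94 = 0.80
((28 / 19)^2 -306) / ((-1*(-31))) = -109682 / 11191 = -9.80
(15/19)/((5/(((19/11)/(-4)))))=-3/44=-0.07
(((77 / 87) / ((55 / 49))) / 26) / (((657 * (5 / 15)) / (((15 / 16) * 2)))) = 343 / 1321008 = 0.00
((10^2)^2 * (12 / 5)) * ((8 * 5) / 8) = 120000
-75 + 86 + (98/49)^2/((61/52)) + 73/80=74773/4880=15.32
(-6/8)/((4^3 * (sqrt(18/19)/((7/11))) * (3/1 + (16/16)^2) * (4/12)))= -21 * sqrt(38)/22528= -0.01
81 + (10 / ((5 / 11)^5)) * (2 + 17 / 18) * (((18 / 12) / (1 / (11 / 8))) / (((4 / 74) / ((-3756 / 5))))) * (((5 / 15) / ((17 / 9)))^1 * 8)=-3262110919494 / 53125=-61404440.84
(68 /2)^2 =1156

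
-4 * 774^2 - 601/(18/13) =-43141285/18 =-2396738.06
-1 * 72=-72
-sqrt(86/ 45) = -sqrt(430)/ 15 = -1.38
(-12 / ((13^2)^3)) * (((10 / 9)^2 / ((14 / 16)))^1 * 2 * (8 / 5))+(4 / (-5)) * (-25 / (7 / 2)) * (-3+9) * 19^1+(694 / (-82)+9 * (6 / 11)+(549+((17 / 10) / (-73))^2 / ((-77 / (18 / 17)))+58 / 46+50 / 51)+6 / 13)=4674405642424211992691 / 3896711531332114950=1199.58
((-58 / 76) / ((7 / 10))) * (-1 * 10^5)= 14500000 / 133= 109022.56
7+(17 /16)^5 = 8759889 /1048576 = 8.35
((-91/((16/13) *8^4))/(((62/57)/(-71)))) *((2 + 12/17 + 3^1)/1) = 464397297/69074944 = 6.72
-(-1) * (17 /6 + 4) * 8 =164 /3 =54.67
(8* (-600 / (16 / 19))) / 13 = -5700 / 13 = -438.46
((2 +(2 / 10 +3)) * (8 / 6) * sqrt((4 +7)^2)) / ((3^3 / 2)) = 2288 / 405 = 5.65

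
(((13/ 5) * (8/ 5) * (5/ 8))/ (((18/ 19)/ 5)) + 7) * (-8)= -165.78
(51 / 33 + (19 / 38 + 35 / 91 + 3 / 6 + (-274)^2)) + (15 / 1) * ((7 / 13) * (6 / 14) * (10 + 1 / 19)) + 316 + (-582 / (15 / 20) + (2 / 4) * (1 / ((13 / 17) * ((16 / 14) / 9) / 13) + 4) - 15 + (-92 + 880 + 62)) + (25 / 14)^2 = 160954290631 / 2130128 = 75560.85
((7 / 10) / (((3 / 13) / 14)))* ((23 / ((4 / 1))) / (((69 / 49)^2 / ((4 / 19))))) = 25.92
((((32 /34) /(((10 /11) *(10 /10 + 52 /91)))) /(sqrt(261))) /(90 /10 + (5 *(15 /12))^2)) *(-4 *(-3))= 3584 *sqrt(29) /1895585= 0.01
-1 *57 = -57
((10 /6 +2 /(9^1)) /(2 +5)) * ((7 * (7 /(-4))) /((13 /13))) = -119 /36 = -3.31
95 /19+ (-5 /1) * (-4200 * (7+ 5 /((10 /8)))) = 231005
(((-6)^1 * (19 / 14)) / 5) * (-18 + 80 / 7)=2622 / 245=10.70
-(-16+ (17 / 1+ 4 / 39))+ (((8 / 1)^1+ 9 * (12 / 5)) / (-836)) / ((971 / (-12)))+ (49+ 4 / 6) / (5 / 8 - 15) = -4147877831 / 910181415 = -4.56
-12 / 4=-3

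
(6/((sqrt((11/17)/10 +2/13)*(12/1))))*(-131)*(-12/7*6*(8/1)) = 11528.91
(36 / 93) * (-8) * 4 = -384 / 31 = -12.39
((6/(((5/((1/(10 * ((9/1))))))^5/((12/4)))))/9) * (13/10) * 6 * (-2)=-0.00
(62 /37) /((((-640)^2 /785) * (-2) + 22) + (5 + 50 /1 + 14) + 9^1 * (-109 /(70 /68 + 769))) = -28316206 /16118366203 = -0.00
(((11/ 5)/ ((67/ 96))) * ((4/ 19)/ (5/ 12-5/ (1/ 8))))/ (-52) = 12672/ 39303875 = 0.00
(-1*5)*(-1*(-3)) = -15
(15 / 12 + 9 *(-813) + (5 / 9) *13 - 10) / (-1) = 7318.53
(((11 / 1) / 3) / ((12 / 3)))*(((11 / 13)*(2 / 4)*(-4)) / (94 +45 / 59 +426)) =-7139 / 2396550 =-0.00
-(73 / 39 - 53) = 1994 / 39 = 51.13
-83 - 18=-101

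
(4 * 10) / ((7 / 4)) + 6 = 202 / 7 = 28.86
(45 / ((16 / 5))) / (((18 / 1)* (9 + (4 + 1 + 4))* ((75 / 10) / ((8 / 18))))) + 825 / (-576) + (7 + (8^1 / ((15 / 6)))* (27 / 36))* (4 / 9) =213689 / 77760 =2.75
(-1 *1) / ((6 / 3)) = -0.50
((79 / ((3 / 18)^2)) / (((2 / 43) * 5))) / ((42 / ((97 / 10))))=988527 / 350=2824.36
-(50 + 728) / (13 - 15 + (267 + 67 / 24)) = -18672 / 6427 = -2.91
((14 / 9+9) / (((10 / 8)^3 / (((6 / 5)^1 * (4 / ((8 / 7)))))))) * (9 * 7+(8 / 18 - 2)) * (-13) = -61192768 / 3375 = -18131.19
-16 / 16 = -1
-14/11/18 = -7/99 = -0.07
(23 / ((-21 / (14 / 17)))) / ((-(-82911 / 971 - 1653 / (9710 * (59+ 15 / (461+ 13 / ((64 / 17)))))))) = -0.01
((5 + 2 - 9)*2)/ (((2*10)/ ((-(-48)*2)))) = -96/ 5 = -19.20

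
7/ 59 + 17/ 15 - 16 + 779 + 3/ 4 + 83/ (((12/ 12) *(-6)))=886379/ 1180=751.17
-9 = -9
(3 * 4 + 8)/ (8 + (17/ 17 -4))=4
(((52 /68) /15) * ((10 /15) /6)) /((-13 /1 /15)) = -1 /153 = -0.01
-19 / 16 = -1.19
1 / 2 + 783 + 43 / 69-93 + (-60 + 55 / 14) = 306730 / 483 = 635.05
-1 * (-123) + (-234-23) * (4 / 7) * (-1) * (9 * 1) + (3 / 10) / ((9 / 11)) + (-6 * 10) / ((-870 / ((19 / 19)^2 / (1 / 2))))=8801383 / 6090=1445.22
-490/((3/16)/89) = -697760/3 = -232586.67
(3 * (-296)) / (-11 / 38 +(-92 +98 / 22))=371184 / 36715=10.11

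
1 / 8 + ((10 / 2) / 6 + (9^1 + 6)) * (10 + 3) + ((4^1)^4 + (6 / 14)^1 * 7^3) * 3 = 33959 / 24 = 1414.96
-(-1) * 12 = 12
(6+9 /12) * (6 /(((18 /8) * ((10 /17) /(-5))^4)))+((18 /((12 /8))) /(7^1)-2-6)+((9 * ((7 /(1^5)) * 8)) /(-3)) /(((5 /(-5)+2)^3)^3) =5252063 /56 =93786.84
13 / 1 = 13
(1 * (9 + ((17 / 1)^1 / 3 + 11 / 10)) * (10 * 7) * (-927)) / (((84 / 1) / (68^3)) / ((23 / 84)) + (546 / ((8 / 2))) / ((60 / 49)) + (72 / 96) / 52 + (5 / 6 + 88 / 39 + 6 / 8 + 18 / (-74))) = -23874636638160 / 2685622699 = -8889.80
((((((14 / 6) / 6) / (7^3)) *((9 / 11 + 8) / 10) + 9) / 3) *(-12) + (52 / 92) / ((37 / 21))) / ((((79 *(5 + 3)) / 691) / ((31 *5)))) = -1972170184519 / 326127879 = -6047.23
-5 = -5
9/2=4.50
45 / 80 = 9 / 16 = 0.56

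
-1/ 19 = -0.05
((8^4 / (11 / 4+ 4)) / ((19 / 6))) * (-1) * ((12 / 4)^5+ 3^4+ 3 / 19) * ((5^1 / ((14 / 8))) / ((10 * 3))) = -134545408 / 22743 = -5915.90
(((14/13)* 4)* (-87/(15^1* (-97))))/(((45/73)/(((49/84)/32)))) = 0.01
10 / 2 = 5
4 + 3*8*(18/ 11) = 476/ 11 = 43.27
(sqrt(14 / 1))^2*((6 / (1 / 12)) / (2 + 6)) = 126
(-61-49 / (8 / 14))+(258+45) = 625 / 4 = 156.25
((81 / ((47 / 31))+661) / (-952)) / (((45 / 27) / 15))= -151101 / 22372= -6.75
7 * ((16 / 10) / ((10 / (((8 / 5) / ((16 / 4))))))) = 56 / 125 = 0.45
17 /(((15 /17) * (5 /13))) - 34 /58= 107678 /2175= 49.51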